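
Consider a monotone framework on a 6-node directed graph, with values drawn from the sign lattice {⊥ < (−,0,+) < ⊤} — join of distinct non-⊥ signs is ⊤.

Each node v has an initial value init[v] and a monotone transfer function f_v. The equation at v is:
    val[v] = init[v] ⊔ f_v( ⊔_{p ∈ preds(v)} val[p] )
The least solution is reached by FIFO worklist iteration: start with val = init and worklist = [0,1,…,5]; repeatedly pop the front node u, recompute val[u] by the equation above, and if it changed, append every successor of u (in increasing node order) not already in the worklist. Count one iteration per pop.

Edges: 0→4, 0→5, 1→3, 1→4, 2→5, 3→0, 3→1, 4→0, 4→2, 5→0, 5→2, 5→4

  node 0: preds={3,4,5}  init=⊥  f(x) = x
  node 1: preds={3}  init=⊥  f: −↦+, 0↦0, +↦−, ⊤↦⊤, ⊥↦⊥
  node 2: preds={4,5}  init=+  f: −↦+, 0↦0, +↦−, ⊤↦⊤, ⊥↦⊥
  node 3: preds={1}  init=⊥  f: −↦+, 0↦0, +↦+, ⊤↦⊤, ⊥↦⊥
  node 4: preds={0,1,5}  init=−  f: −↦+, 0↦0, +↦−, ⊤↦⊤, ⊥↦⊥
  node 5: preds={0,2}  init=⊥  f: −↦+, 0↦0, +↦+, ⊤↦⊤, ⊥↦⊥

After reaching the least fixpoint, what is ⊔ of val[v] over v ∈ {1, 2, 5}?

Iteration log — 10 steps:
  step 1. node 0  ⊔preds=−  new=−  old=⊥  +wl: 
  step 2. node 1  ⊔preds=⊥  new=⊥  stable
  step 3. node 2  ⊔preds=−  new=+  stable
  step 4. node 3  ⊔preds=⊥  new=⊥  stable
  step 5. node 4  ⊔preds=−  new=⊤  old=−  +wl: 0,2
  step 6. node 5  ⊔preds=⊤  new=⊤  old=⊥  +wl: 4
  step 7. node 0  ⊔preds=⊤  new=⊤  old=−  +wl: 5
  step 8. node 2  ⊔preds=⊤  new=⊤  old=+  +wl: 
  step 9. node 4  ⊔preds=⊤  new=⊤  stable
  step 10. node 5  ⊔preds=⊤  new=⊤  stable

Least fixpoint reached:
  node 0: ⊤
  node 1: ⊥
  node 2: ⊤
  node 3: ⊥
  node 4: ⊤
  node 5: ⊤

⊤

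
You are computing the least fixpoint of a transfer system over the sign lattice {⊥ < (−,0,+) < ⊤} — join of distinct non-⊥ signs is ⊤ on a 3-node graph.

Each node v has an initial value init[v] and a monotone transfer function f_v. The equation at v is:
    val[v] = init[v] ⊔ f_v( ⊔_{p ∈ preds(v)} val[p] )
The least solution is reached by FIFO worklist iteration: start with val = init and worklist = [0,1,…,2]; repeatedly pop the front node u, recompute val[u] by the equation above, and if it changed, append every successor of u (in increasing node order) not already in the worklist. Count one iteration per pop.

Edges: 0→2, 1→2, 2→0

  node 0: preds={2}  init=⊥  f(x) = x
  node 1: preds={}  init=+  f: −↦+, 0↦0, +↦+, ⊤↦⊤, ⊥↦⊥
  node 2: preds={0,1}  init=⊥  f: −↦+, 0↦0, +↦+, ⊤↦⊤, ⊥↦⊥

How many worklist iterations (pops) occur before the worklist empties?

5

Worklist (5 pops):
  #1 pop 0: in=⊥ → ⊥ (no change)
  #2 pop 1: in=⊥ → + (no change)
  #3 pop 2: in=+ → + (was ⊥); enqueue [0]
  #4 pop 0: in=+ → + (was ⊥); enqueue [2]
  #5 pop 2: in=+ → + (no change)

Fixpoint:
  val[0] = +
  val[1] = +
  val[2] = +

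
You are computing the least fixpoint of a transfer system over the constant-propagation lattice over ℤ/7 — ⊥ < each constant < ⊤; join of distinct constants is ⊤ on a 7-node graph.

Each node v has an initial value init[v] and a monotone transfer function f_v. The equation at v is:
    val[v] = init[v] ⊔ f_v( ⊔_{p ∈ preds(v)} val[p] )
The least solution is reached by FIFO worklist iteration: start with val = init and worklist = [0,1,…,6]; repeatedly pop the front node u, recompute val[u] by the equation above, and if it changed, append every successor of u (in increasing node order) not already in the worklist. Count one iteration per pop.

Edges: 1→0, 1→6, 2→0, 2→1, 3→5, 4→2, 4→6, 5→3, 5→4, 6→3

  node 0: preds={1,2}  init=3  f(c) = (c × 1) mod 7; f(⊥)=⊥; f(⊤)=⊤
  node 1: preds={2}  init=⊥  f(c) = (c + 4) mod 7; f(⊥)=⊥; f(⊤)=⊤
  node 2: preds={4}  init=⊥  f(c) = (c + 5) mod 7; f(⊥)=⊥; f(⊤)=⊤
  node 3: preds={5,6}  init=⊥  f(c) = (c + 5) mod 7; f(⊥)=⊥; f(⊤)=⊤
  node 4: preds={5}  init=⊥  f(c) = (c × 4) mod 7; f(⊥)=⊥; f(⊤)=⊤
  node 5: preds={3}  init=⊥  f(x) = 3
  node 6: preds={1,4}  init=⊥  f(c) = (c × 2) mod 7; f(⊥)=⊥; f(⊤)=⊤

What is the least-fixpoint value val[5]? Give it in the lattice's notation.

Iteration log — 19 steps:
  step 1. node 0  ⊔preds=⊥  new=3  stable
  step 2. node 1  ⊔preds=⊥  new=⊥  stable
  step 3. node 2  ⊔preds=⊥  new=⊥  stable
  step 4. node 3  ⊔preds=⊥  new=⊥  stable
  step 5. node 4  ⊔preds=⊥  new=⊥  stable
  step 6. node 5  ⊔preds=⊥  new=3  old=⊥  +wl: 3,4
  step 7. node 6  ⊔preds=⊥  new=⊥  stable
  step 8. node 3  ⊔preds=3  new=1  old=⊥  +wl: 5
  step 9. node 4  ⊔preds=3  new=5  old=⊥  +wl: 2,6
  step 10. node 5  ⊔preds=1  new=3  stable
  step 11. node 2  ⊔preds=5  new=3  old=⊥  +wl: 0,1
  step 12. node 6  ⊔preds=5  new=3  old=⊥  +wl: 3
  step 13. node 0  ⊔preds=3  new=3  stable
  step 14. node 1  ⊔preds=3  new=0  old=⊥  +wl: 0,6
  step 15. node 3  ⊔preds=3  new=1  stable
  step 16. node 0  ⊔preds=⊤  new=⊤  old=3  +wl: 
  step 17. node 6  ⊔preds=⊤  new=⊤  old=3  +wl: 3
  step 18. node 3  ⊔preds=⊤  new=⊤  old=1  +wl: 5
  step 19. node 5  ⊔preds=⊤  new=3  stable

Least fixpoint reached:
  node 0: ⊤
  node 1: 0
  node 2: 3
  node 3: ⊤
  node 4: 5
  node 5: 3
  node 6: ⊤

3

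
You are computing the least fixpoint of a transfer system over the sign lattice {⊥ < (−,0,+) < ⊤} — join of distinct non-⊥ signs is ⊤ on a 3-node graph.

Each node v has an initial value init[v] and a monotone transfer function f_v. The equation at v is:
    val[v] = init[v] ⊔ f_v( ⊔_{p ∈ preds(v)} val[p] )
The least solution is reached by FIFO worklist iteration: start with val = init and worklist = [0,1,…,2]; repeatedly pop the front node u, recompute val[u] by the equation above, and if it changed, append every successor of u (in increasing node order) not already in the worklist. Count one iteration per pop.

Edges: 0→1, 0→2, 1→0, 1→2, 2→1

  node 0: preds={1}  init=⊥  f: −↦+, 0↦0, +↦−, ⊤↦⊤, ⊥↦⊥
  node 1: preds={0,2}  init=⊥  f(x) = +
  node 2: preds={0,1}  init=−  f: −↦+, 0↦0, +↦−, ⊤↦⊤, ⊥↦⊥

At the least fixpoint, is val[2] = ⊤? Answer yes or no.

yes

Iteration log — 7 steps:
  step 1. node 0  ⊔preds=⊥  new=⊥  stable
  step 2. node 1  ⊔preds=−  new=+  old=⊥  +wl: 0
  step 3. node 2  ⊔preds=+  new=−  stable
  step 4. node 0  ⊔preds=+  new=−  old=⊥  +wl: 1,2
  step 5. node 1  ⊔preds=−  new=+  stable
  step 6. node 2  ⊔preds=⊤  new=⊤  old=−  +wl: 1
  step 7. node 1  ⊔preds=⊤  new=+  stable

Least fixpoint reached:
  node 0: −
  node 1: +
  node 2: ⊤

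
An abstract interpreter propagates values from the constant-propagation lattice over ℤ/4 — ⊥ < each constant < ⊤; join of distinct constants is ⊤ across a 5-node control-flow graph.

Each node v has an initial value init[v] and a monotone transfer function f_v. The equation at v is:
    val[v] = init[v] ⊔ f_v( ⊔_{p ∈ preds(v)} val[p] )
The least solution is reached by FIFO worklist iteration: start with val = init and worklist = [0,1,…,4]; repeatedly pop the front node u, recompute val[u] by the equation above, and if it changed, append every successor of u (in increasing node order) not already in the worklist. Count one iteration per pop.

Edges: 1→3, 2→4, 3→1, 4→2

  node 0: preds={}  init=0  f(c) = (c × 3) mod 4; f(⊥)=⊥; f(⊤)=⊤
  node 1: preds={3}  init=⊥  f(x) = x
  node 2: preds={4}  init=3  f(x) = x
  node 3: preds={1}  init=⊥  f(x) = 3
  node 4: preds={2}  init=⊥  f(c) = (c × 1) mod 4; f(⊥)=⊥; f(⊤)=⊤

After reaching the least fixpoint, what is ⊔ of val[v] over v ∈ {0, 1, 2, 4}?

Trace (8 dequeues):
  [1] u=0 | in ⊥ | out 0 | ==
  [2] u=1 | in ⊥ | out ⊥ | ==
  [3] u=2 | in ⊥ | out 3 | ==
  [4] u=3 | in ⊥ | out 3 | prev ⊥ | push {1}
  [5] u=4 | in 3 | out 3 | prev ⊥ | push {2}
  [6] u=1 | in 3 | out 3 | prev ⊥ | push {3}
  [7] u=2 | in 3 | out 3 | ==
  [8] u=3 | in 3 | out 3 | ==

Converged values:
  [0] 0
  [1] 3
  [2] 3
  [3] 3
  [4] 3

⊤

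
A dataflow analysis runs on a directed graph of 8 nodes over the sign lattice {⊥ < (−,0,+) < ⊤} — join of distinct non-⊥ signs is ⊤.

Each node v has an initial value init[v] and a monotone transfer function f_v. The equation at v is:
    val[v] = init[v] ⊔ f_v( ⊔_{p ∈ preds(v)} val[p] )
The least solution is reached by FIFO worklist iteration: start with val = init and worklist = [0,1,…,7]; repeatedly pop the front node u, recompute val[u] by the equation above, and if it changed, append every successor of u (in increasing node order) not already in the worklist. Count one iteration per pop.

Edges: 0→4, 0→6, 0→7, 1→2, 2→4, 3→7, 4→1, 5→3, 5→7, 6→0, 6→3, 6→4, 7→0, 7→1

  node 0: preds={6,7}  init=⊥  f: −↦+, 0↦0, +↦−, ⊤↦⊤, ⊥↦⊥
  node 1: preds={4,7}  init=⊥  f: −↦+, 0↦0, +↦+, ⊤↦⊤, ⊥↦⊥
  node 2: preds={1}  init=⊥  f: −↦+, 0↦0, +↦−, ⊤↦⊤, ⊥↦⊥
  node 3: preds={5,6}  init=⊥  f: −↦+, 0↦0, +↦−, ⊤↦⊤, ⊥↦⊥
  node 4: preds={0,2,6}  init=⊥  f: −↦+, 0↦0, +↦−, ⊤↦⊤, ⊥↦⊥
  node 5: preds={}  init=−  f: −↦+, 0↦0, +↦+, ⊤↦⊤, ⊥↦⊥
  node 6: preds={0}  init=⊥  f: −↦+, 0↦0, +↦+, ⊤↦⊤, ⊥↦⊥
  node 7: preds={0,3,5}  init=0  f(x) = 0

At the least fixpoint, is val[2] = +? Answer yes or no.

no

Worklist (13 pops):
  #1 pop 0: in=0 → 0 (was ⊥); enqueue []
  #2 pop 1: in=0 → 0 (was ⊥); enqueue []
  #3 pop 2: in=0 → 0 (was ⊥); enqueue []
  #4 pop 3: in=− → + (was ⊥); enqueue []
  #5 pop 4: in=0 → 0 (was ⊥); enqueue [1]
  #6 pop 5: in=⊥ → − (no change)
  #7 pop 6: in=0 → 0 (was ⊥); enqueue [0,3,4]
  #8 pop 7: in=⊤ → 0 (no change)
  #9 pop 1: in=0 → 0 (no change)
  #10 pop 0: in=0 → 0 (no change)
  #11 pop 3: in=⊤ → ⊤ (was +); enqueue [7]
  #12 pop 4: in=0 → 0 (no change)
  #13 pop 7: in=⊤ → 0 (no change)

Fixpoint:
  val[0] = 0
  val[1] = 0
  val[2] = 0
  val[3] = ⊤
  val[4] = 0
  val[5] = −
  val[6] = 0
  val[7] = 0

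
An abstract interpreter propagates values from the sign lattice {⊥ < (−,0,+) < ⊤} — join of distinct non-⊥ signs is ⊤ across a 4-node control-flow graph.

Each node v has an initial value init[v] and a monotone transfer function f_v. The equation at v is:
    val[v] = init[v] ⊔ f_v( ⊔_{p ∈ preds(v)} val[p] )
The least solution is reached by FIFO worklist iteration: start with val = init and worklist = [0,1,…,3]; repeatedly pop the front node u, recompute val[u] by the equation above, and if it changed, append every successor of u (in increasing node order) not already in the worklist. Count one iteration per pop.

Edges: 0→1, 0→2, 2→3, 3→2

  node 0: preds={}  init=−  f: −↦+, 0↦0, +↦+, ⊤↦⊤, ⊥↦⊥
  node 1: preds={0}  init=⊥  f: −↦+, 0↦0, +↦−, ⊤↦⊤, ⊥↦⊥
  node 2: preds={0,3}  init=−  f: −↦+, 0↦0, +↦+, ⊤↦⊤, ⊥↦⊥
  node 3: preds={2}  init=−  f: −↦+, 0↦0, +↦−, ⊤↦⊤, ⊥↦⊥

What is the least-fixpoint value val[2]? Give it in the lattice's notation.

Worklist (5 pops):
  #1 pop 0: in=⊥ → − (no change)
  #2 pop 1: in=− → + (was ⊥); enqueue []
  #3 pop 2: in=− → ⊤ (was −); enqueue []
  #4 pop 3: in=⊤ → ⊤ (was −); enqueue [2]
  #5 pop 2: in=⊤ → ⊤ (no change)

Fixpoint:
  val[0] = −
  val[1] = +
  val[2] = ⊤
  val[3] = ⊤

⊤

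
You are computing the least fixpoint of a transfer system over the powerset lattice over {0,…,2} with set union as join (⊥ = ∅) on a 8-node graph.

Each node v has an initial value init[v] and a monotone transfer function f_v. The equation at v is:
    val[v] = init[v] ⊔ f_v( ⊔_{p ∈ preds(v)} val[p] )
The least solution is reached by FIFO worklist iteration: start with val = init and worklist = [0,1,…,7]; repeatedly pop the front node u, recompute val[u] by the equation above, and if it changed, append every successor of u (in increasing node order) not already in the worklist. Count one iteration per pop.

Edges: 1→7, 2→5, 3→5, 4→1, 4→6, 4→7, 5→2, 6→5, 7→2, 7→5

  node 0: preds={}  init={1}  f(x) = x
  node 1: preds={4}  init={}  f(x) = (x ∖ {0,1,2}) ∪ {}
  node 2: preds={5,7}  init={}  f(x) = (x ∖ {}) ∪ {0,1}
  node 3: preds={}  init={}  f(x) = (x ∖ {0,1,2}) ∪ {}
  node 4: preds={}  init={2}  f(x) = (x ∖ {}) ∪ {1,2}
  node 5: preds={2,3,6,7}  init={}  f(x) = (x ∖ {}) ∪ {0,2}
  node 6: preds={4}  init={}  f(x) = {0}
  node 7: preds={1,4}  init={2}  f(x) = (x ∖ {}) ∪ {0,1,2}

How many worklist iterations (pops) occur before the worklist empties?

Iteration log — 11 steps:
  step 1. node 0  ⊔preds={}  new={1}  stable
  step 2. node 1  ⊔preds={2}  new={}  stable
  step 3. node 2  ⊔preds={2}  new={0,1,2}  old={}  +wl: 
  step 4. node 3  ⊔preds={}  new={}  stable
  step 5. node 4  ⊔preds={}  new={1,2}  old={2}  +wl: 1
  step 6. node 5  ⊔preds={0,1,2}  new={0,1,2}  old={}  +wl: 2
  step 7. node 6  ⊔preds={1,2}  new={0}  old={}  +wl: 5
  step 8. node 7  ⊔preds={1,2}  new={0,1,2}  old={2}  +wl: 
  step 9. node 1  ⊔preds={1,2}  new={}  stable
  step 10. node 2  ⊔preds={0,1,2}  new={0,1,2}  stable
  step 11. node 5  ⊔preds={0,1,2}  new={0,1,2}  stable

Least fixpoint reached:
  node 0: {1}
  node 1: {}
  node 2: {0,1,2}
  node 3: {}
  node 4: {1,2}
  node 5: {0,1,2}
  node 6: {0}
  node 7: {0,1,2}

11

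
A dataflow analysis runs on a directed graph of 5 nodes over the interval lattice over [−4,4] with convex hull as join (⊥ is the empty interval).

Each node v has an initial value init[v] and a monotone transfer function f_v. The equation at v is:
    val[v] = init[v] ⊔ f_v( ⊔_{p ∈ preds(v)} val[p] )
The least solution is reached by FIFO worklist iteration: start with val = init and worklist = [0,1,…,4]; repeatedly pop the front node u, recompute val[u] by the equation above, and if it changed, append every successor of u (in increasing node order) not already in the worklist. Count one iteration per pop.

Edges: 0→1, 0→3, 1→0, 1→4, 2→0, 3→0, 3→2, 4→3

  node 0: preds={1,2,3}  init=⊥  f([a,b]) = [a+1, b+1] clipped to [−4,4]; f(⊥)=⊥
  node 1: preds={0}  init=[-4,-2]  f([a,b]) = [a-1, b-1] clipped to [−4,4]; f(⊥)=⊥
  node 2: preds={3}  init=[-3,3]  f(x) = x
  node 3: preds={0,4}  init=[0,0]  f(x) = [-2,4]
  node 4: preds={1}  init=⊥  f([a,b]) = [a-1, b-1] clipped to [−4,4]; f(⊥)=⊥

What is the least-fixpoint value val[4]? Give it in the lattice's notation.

Trace (9 dequeues):
  [1] u=0 | in [-4,3] | out [-3,4] | prev ⊥ | push {}
  [2] u=1 | in [-3,4] | out [-4,3] | prev [-4,-2] | push {0}
  [3] u=2 | in [0,0] | out [-3,3] | ==
  [4] u=3 | in [-3,4] | out [-2,4] | prev [0,0] | push {2}
  [5] u=4 | in [-4,3] | out [-4,2] | prev ⊥ | push {3}
  [6] u=0 | in [-4,4] | out [-3,4] | ==
  [7] u=2 | in [-2,4] | out [-3,4] | prev [-3,3] | push {0}
  [8] u=3 | in [-4,4] | out [-2,4] | ==
  [9] u=0 | in [-4,4] | out [-3,4] | ==

Converged values:
  [0] [-3,4]
  [1] [-4,3]
  [2] [-3,4]
  [3] [-2,4]
  [4] [-4,2]

[-4,2]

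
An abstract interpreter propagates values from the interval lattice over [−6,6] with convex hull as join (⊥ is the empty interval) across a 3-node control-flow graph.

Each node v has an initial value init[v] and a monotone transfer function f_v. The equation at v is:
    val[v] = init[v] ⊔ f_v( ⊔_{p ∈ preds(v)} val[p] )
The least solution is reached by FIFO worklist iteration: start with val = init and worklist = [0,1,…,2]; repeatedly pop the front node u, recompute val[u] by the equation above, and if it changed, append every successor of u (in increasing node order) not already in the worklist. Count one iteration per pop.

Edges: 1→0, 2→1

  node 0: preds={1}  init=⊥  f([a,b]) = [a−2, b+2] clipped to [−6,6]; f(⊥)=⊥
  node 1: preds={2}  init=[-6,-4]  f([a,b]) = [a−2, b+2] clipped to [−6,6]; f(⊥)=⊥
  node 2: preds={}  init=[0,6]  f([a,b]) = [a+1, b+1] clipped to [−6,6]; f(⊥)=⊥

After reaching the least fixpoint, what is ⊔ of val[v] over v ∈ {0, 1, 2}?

Worklist (4 pops):
  #1 pop 0: in=[-6,-4] → [-6,-2] (was ⊥); enqueue []
  #2 pop 1: in=[0,6] → [-6,6] (was [-6,-4]); enqueue [0]
  #3 pop 2: in=⊥ → [0,6] (no change)
  #4 pop 0: in=[-6,6] → [-6,6] (was [-6,-2]); enqueue []

Fixpoint:
  val[0] = [-6,6]
  val[1] = [-6,6]
  val[2] = [0,6]

[-6,6]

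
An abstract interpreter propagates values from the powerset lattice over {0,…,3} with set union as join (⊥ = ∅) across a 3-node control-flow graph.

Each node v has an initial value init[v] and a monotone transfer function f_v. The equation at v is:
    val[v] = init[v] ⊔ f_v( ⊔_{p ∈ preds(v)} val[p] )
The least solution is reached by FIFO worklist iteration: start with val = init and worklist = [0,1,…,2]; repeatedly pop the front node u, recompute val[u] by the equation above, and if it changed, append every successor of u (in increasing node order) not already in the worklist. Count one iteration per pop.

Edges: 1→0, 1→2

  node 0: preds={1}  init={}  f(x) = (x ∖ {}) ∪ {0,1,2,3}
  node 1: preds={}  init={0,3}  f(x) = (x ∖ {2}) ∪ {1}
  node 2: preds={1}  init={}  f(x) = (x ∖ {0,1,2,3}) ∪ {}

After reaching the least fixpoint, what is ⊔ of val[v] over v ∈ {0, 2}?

Trace (4 dequeues):
  [1] u=0 | in {0,3} | out {0,1,2,3} | prev {} | push {}
  [2] u=1 | in {} | out {0,1,3} | prev {0,3} | push {0}
  [3] u=2 | in {0,1,3} | out {} | ==
  [4] u=0 | in {0,1,3} | out {0,1,2,3} | ==

Converged values:
  [0] {0,1,2,3}
  [1] {0,1,3}
  [2] {}

{0,1,2,3}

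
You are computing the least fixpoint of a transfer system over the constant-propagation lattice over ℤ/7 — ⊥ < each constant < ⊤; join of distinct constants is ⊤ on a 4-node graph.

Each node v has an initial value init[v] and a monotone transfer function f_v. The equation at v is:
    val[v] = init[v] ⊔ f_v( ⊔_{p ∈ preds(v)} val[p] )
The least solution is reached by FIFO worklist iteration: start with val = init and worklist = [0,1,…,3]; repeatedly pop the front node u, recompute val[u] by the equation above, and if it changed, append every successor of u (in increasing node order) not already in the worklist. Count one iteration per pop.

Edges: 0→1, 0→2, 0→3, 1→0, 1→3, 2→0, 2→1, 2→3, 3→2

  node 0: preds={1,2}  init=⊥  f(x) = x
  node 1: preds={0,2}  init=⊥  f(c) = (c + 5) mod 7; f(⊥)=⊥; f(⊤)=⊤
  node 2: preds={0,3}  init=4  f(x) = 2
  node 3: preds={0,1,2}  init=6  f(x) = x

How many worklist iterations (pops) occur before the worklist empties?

Worklist (9 pops):
  #1 pop 0: in=4 → 4 (was ⊥); enqueue []
  #2 pop 1: in=4 → 2 (was ⊥); enqueue [0]
  #3 pop 2: in=⊤ → ⊤ (was 4); enqueue [1]
  #4 pop 3: in=⊤ → ⊤ (was 6); enqueue [2]
  #5 pop 0: in=⊤ → ⊤ (was 4); enqueue [3]
  #6 pop 1: in=⊤ → ⊤ (was 2); enqueue [0]
  #7 pop 2: in=⊤ → ⊤ (no change)
  #8 pop 3: in=⊤ → ⊤ (no change)
  #9 pop 0: in=⊤ → ⊤ (no change)

Fixpoint:
  val[0] = ⊤
  val[1] = ⊤
  val[2] = ⊤
  val[3] = ⊤

9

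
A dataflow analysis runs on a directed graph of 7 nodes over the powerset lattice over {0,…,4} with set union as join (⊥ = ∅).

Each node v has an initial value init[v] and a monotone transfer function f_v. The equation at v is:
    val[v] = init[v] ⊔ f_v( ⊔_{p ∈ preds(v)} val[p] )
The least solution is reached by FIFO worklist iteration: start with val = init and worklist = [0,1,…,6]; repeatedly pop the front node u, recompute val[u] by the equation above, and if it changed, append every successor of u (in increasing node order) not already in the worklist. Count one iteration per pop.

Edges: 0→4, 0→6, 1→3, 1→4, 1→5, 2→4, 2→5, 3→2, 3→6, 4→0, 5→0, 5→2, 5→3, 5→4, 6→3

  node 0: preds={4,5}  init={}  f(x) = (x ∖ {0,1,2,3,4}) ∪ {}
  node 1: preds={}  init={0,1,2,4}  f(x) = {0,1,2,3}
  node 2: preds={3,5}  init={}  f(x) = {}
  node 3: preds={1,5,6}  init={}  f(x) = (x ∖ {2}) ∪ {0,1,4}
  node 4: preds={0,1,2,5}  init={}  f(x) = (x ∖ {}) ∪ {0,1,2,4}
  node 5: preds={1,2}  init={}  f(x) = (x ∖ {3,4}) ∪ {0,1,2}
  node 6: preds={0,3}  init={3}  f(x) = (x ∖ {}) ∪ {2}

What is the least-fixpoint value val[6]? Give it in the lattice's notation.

Trace (11 dequeues):
  [1] u=0 | in {} | out {} | ==
  [2] u=1 | in {} | out {0,1,2,3,4} | prev {0,1,2,4} | push {}
  [3] u=2 | in {} | out {} | ==
  [4] u=3 | in {0,1,2,3,4} | out {0,1,3,4} | prev {} | push {2}
  [5] u=4 | in {0,1,2,3,4} | out {0,1,2,3,4} | prev {} | push {0}
  [6] u=5 | in {0,1,2,3,4} | out {0,1,2} | prev {} | push {3,4}
  [7] u=6 | in {0,1,3,4} | out {0,1,2,3,4} | prev {3} | push {}
  [8] u=2 | in {0,1,2,3,4} | out {} | ==
  [9] u=0 | in {0,1,2,3,4} | out {} | ==
  [10] u=3 | in {0,1,2,3,4} | out {0,1,3,4} | ==
  [11] u=4 | in {0,1,2,3,4} | out {0,1,2,3,4} | ==

Converged values:
  [0] {}
  [1] {0,1,2,3,4}
  [2] {}
  [3] {0,1,3,4}
  [4] {0,1,2,3,4}
  [5] {0,1,2}
  [6] {0,1,2,3,4}

{0,1,2,3,4}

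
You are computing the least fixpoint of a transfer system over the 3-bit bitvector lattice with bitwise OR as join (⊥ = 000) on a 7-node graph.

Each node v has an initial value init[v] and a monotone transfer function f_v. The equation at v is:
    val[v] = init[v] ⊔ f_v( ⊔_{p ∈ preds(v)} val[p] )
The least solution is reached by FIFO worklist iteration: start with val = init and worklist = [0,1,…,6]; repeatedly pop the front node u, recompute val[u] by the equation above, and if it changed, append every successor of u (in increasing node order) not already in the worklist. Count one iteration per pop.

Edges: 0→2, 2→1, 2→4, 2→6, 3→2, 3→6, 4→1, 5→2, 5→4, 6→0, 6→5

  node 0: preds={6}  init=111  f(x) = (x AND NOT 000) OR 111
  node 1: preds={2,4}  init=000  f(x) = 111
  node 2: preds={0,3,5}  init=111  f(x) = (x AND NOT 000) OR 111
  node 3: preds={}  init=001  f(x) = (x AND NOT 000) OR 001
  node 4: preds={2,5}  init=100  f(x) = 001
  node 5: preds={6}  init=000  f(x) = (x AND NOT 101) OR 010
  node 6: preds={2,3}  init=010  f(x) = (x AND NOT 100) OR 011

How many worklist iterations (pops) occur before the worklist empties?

Trace (12 dequeues):
  [1] u=0 | in 010 | out 111 | ==
  [2] u=1 | in 111 | out 111 | prev 000 | push {}
  [3] u=2 | in 111 | out 111 | ==
  [4] u=3 | in 000 | out 001 | ==
  [5] u=4 | in 111 | out 101 | prev 100 | push {1}
  [6] u=5 | in 010 | out 010 | prev 000 | push {2,4}
  [7] u=6 | in 111 | out 011 | prev 010 | push {0,5}
  [8] u=1 | in 111 | out 111 | ==
  [9] u=2 | in 111 | out 111 | ==
  [10] u=4 | in 111 | out 101 | ==
  [11] u=0 | in 011 | out 111 | ==
  [12] u=5 | in 011 | out 010 | ==

Converged values:
  [0] 111
  [1] 111
  [2] 111
  [3] 001
  [4] 101
  [5] 010
  [6] 011

12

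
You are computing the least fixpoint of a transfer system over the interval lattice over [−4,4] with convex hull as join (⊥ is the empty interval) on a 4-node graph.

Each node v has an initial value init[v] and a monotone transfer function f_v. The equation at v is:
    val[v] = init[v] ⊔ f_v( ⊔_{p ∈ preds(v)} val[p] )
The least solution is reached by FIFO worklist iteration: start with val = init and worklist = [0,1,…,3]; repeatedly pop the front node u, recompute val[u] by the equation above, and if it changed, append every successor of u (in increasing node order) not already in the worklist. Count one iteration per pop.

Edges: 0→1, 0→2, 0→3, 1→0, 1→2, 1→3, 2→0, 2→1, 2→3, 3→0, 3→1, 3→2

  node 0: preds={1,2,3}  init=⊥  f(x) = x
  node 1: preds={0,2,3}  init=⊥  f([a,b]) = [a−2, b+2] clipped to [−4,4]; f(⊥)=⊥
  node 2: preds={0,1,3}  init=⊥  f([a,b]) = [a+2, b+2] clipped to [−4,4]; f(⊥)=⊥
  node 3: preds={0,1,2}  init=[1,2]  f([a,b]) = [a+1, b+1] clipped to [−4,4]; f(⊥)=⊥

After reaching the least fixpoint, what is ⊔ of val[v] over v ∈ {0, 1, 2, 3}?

Worklist (16 pops):
  #1 pop 0: in=[1,2] → [1,2] (was ⊥); enqueue []
  #2 pop 1: in=[1,2] → [-1,4] (was ⊥); enqueue [0]
  #3 pop 2: in=[-1,4] → [1,4] (was ⊥); enqueue [1]
  #4 pop 3: in=[-1,4] → [0,4] (was [1,2]); enqueue [2]
  #5 pop 0: in=[-1,4] → [-1,4] (was [1,2]); enqueue [3]
  #6 pop 1: in=[-1,4] → [-3,4] (was [-1,4]); enqueue [0]
  #7 pop 2: in=[-3,4] → [-1,4] (was [1,4]); enqueue [1]
  #8 pop 3: in=[-3,4] → [-2,4] (was [0,4]); enqueue [2]
  #9 pop 0: in=[-3,4] → [-3,4] (was [-1,4]); enqueue [3]
  #10 pop 1: in=[-3,4] → [-4,4] (was [-3,4]); enqueue [0]
  #11 pop 2: in=[-4,4] → [-2,4] (was [-1,4]); enqueue [1]
  #12 pop 3: in=[-4,4] → [-3,4] (was [-2,4]); enqueue [2]
  #13 pop 0: in=[-4,4] → [-4,4] (was [-3,4]); enqueue [3]
  #14 pop 1: in=[-4,4] → [-4,4] (no change)
  #15 pop 2: in=[-4,4] → [-2,4] (no change)
  #16 pop 3: in=[-4,4] → [-3,4] (no change)

Fixpoint:
  val[0] = [-4,4]
  val[1] = [-4,4]
  val[2] = [-2,4]
  val[3] = [-3,4]

[-4,4]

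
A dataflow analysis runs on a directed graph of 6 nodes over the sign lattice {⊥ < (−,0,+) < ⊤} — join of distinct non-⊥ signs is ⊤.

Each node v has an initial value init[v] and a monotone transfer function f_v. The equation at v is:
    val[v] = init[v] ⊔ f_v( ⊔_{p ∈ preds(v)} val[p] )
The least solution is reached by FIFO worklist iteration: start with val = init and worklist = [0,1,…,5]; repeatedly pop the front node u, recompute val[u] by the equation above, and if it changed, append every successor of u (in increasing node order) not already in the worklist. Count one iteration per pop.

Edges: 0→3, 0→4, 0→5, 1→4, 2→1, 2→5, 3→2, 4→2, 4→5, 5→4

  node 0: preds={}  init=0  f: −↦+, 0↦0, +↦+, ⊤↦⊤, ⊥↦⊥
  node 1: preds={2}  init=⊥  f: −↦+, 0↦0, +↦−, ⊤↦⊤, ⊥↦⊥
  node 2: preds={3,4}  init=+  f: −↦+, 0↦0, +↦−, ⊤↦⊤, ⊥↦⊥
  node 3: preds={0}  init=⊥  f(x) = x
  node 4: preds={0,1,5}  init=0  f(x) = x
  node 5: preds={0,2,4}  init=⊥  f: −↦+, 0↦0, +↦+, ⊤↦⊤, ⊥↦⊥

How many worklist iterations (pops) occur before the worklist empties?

Trace (9 dequeues):
  [1] u=0 | in ⊥ | out 0 | ==
  [2] u=1 | in + | out − | prev ⊥ | push {}
  [3] u=2 | in 0 | out ⊤ | prev + | push {1}
  [4] u=3 | in 0 | out 0 | prev ⊥ | push {2}
  [5] u=4 | in ⊤ | out ⊤ | prev 0 | push {}
  [6] u=5 | in ⊤ | out ⊤ | prev ⊥ | push {4}
  [7] u=1 | in ⊤ | out ⊤ | prev − | push {}
  [8] u=2 | in ⊤ | out ⊤ | ==
  [9] u=4 | in ⊤ | out ⊤ | ==

Converged values:
  [0] 0
  [1] ⊤
  [2] ⊤
  [3] 0
  [4] ⊤
  [5] ⊤

9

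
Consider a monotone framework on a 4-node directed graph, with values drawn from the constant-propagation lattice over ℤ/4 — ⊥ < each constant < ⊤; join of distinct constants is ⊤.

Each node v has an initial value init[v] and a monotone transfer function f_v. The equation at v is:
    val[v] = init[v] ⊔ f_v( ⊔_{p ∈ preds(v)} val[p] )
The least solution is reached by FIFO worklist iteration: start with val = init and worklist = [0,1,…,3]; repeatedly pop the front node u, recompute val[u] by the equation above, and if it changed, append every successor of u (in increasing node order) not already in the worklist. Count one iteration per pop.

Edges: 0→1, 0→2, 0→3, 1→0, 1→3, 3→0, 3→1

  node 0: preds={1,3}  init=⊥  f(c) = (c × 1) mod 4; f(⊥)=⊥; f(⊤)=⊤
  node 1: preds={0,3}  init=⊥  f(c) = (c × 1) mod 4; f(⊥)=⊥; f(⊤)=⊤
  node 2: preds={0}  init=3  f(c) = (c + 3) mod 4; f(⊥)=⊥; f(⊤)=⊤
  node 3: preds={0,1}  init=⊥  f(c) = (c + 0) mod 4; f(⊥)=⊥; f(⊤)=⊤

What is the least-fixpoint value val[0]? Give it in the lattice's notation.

⊥

Iteration log — 4 steps:
  step 1. node 0  ⊔preds=⊥  new=⊥  stable
  step 2. node 1  ⊔preds=⊥  new=⊥  stable
  step 3. node 2  ⊔preds=⊥  new=3  stable
  step 4. node 3  ⊔preds=⊥  new=⊥  stable

Least fixpoint reached:
  node 0: ⊥
  node 1: ⊥
  node 2: 3
  node 3: ⊥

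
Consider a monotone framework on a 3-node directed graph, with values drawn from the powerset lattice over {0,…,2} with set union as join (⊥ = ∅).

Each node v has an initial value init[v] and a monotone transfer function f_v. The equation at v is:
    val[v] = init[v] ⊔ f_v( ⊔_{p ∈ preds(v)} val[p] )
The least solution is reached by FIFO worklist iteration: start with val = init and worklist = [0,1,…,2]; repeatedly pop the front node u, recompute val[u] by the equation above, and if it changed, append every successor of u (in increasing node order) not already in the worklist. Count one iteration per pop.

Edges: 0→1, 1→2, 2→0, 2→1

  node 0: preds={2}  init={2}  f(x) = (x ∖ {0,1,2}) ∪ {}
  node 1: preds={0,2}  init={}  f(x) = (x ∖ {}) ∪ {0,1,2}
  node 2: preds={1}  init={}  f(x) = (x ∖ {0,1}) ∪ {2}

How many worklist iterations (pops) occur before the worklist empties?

Trace (5 dequeues):
  [1] u=0 | in {} | out {2} | ==
  [2] u=1 | in {2} | out {0,1,2} | prev {} | push {}
  [3] u=2 | in {0,1,2} | out {2} | prev {} | push {0,1}
  [4] u=0 | in {2} | out {2} | ==
  [5] u=1 | in {2} | out {0,1,2} | ==

Converged values:
  [0] {2}
  [1] {0,1,2}
  [2] {2}

5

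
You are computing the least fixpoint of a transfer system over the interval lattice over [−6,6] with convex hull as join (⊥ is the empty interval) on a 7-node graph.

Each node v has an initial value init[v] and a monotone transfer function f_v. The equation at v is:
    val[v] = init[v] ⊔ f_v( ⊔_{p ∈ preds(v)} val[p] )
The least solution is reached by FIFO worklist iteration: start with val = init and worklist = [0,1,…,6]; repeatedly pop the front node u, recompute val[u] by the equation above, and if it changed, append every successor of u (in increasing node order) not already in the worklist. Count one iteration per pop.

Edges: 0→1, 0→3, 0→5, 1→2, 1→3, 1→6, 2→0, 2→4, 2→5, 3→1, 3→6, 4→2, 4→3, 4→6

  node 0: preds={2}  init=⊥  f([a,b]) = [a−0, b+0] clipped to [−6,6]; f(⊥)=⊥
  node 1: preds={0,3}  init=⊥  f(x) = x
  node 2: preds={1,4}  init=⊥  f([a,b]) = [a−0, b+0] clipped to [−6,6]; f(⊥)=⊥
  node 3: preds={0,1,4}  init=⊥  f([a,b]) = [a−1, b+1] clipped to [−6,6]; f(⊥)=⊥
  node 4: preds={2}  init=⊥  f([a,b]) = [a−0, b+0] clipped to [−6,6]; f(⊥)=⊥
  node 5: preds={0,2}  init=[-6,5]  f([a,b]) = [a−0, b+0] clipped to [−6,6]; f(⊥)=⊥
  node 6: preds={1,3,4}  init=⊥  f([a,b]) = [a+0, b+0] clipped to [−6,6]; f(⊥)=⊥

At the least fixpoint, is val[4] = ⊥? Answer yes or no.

Worklist (7 pops):
  #1 pop 0: in=⊥ → ⊥ (no change)
  #2 pop 1: in=⊥ → ⊥ (no change)
  #3 pop 2: in=⊥ → ⊥ (no change)
  #4 pop 3: in=⊥ → ⊥ (no change)
  #5 pop 4: in=⊥ → ⊥ (no change)
  #6 pop 5: in=⊥ → [-6,5] (no change)
  #7 pop 6: in=⊥ → ⊥ (no change)

Fixpoint:
  val[0] = ⊥
  val[1] = ⊥
  val[2] = ⊥
  val[3] = ⊥
  val[4] = ⊥
  val[5] = [-6,5]
  val[6] = ⊥

yes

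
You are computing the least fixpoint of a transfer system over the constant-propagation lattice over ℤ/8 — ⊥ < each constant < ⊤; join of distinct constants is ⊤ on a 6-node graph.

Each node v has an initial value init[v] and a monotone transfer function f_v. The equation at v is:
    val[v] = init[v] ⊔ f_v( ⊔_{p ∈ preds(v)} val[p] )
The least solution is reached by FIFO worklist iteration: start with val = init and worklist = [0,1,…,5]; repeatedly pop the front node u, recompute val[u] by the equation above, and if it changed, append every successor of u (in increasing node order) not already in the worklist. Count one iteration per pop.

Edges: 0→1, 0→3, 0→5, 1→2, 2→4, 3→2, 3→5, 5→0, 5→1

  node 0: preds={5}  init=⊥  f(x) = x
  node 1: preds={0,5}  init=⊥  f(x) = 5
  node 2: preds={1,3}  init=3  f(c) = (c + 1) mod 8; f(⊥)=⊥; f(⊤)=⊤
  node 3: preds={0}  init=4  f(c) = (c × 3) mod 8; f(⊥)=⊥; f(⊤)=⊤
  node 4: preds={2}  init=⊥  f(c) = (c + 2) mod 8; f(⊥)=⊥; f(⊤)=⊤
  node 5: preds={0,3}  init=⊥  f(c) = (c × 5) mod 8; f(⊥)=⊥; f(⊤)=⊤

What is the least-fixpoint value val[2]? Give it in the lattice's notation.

⊤

Trace (10 dequeues):
  [1] u=0 | in ⊥ | out ⊥ | ==
  [2] u=1 | in ⊥ | out 5 | prev ⊥ | push {}
  [3] u=2 | in ⊤ | out ⊤ | prev 3 | push {}
  [4] u=3 | in ⊥ | out 4 | ==
  [5] u=4 | in ⊤ | out ⊤ | prev ⊥ | push {}
  [6] u=5 | in 4 | out 4 | prev ⊥ | push {0,1}
  [7] u=0 | in 4 | out 4 | prev ⊥ | push {3,5}
  [8] u=1 | in 4 | out 5 | ==
  [9] u=3 | in 4 | out 4 | ==
  [10] u=5 | in 4 | out 4 | ==

Converged values:
  [0] 4
  [1] 5
  [2] ⊤
  [3] 4
  [4] ⊤
  [5] 4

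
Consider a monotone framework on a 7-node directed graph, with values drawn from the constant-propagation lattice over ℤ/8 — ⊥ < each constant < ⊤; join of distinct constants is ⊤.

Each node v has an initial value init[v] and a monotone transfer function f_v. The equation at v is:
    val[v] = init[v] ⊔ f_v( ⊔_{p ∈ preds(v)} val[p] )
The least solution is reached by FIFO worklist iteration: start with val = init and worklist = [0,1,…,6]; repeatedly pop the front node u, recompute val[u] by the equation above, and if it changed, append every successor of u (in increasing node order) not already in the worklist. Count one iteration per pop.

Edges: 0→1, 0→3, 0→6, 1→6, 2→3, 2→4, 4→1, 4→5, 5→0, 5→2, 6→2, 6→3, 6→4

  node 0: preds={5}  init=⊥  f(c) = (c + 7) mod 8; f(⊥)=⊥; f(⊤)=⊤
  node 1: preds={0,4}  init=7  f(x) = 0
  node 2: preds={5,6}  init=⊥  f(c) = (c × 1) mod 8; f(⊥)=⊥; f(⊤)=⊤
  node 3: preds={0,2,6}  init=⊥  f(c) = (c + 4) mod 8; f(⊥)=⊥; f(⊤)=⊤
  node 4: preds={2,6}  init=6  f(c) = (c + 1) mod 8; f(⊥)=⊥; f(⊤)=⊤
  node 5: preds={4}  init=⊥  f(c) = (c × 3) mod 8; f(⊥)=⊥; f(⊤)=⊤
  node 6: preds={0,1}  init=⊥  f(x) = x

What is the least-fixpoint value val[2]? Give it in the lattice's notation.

Trace (19 dequeues):
  [1] u=0 | in ⊥ | out ⊥ | ==
  [2] u=1 | in 6 | out ⊤ | prev 7 | push {}
  [3] u=2 | in ⊥ | out ⊥ | ==
  [4] u=3 | in ⊥ | out ⊥ | ==
  [5] u=4 | in ⊥ | out 6 | ==
  [6] u=5 | in 6 | out 2 | prev ⊥ | push {0,2}
  [7] u=6 | in ⊤ | out ⊤ | prev ⊥ | push {3,4}
  [8] u=0 | in 2 | out 1 | prev ⊥ | push {1,6}
  [9] u=2 | in ⊤ | out ⊤ | prev ⊥ | push {}
  [10] u=3 | in ⊤ | out ⊤ | prev ⊥ | push {}
  [11] u=4 | in ⊤ | out ⊤ | prev 6 | push {5}
  [12] u=1 | in ⊤ | out ⊤ | ==
  [13] u=6 | in ⊤ | out ⊤ | ==
  [14] u=5 | in ⊤ | out ⊤ | prev 2 | push {0,2}
  [15] u=0 | in ⊤ | out ⊤ | prev 1 | push {1,3,6}
  [16] u=2 | in ⊤ | out ⊤ | ==
  [17] u=1 | in ⊤ | out ⊤ | ==
  [18] u=3 | in ⊤ | out ⊤ | ==
  [19] u=6 | in ⊤ | out ⊤ | ==

Converged values:
  [0] ⊤
  [1] ⊤
  [2] ⊤
  [3] ⊤
  [4] ⊤
  [5] ⊤
  [6] ⊤

⊤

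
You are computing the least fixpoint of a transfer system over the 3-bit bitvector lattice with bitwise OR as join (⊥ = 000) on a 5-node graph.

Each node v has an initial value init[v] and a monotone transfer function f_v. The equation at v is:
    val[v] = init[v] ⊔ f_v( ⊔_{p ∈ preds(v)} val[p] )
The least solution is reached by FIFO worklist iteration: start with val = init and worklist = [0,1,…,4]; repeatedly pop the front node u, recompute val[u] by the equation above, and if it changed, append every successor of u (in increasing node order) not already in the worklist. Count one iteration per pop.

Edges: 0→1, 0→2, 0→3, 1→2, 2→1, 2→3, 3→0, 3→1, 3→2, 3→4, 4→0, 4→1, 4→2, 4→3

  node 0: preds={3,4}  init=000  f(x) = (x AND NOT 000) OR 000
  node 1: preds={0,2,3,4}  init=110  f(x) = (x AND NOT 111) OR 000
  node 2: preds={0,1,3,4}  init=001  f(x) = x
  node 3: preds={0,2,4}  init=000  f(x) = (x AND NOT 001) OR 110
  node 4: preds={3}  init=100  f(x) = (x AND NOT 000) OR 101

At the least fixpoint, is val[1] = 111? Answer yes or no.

Worklist (10 pops):
  #1 pop 0: in=100 → 100 (was 000); enqueue []
  #2 pop 1: in=101 → 110 (no change)
  #3 pop 2: in=110 → 111 (was 001); enqueue [1]
  #4 pop 3: in=111 → 110 (was 000); enqueue [0,2]
  #5 pop 4: in=110 → 111 (was 100); enqueue [3]
  #6 pop 1: in=111 → 110 (no change)
  #7 pop 0: in=111 → 111 (was 100); enqueue [1]
  #8 pop 2: in=111 → 111 (no change)
  #9 pop 3: in=111 → 110 (no change)
  #10 pop 1: in=111 → 110 (no change)

Fixpoint:
  val[0] = 111
  val[1] = 110
  val[2] = 111
  val[3] = 110
  val[4] = 111

no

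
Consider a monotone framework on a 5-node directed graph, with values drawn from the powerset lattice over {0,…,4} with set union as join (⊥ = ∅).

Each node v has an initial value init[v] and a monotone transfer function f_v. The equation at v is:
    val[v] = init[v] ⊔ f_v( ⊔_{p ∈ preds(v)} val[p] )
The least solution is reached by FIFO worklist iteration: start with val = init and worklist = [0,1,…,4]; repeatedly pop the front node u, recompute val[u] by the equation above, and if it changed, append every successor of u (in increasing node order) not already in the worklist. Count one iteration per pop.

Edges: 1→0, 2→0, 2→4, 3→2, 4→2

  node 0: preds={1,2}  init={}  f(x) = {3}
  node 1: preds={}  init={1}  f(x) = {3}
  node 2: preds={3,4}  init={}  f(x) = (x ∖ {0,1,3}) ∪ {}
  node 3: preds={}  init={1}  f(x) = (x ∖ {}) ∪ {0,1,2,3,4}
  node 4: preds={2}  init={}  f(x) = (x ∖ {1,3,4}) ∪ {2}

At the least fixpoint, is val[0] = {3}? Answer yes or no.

yes

Worklist (9 pops):
  #1 pop 0: in={1} → {3} (was {}); enqueue []
  #2 pop 1: in={} → {1,3} (was {1}); enqueue [0]
  #3 pop 2: in={1} → {} (no change)
  #4 pop 3: in={} → {0,1,2,3,4} (was {1}); enqueue [2]
  #5 pop 4: in={} → {2} (was {}); enqueue []
  #6 pop 0: in={1,3} → {3} (no change)
  #7 pop 2: in={0,1,2,3,4} → {2,4} (was {}); enqueue [0,4]
  #8 pop 0: in={1,2,3,4} → {3} (no change)
  #9 pop 4: in={2,4} → {2} (no change)

Fixpoint:
  val[0] = {3}
  val[1] = {1,3}
  val[2] = {2,4}
  val[3] = {0,1,2,3,4}
  val[4] = {2}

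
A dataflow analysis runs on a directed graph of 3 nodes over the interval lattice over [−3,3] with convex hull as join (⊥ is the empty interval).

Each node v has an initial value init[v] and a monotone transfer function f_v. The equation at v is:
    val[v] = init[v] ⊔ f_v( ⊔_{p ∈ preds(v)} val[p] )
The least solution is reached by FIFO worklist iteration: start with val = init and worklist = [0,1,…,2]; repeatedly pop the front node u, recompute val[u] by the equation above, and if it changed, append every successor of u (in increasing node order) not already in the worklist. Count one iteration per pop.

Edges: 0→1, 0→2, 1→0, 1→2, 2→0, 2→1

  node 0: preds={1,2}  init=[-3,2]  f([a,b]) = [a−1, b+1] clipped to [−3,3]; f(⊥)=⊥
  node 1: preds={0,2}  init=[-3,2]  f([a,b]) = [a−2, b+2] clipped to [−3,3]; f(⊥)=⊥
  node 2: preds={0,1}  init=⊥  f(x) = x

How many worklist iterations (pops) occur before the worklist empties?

Worklist (5 pops):
  #1 pop 0: in=[-3,2] → [-3,3] (was [-3,2]); enqueue []
  #2 pop 1: in=[-3,3] → [-3,3] (was [-3,2]); enqueue [0]
  #3 pop 2: in=[-3,3] → [-3,3] (was ⊥); enqueue [1]
  #4 pop 0: in=[-3,3] → [-3,3] (no change)
  #5 pop 1: in=[-3,3] → [-3,3] (no change)

Fixpoint:
  val[0] = [-3,3]
  val[1] = [-3,3]
  val[2] = [-3,3]

5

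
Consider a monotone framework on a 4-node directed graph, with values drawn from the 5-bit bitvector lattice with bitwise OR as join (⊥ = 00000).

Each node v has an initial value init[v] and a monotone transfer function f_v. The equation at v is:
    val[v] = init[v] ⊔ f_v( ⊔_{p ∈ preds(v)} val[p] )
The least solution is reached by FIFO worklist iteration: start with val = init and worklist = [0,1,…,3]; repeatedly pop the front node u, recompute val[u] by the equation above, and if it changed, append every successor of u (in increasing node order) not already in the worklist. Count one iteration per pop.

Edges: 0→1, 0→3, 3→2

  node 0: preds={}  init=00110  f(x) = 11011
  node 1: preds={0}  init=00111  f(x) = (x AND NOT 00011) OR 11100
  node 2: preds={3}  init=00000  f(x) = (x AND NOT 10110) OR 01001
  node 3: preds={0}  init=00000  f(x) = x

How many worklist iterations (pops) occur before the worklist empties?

5

Trace (5 dequeues):
  [1] u=0 | in 00000 | out 11111 | prev 00110 | push {}
  [2] u=1 | in 11111 | out 11111 | prev 00111 | push {}
  [3] u=2 | in 00000 | out 01001 | prev 00000 | push {}
  [4] u=3 | in 11111 | out 11111 | prev 00000 | push {2}
  [5] u=2 | in 11111 | out 01001 | ==

Converged values:
  [0] 11111
  [1] 11111
  [2] 01001
  [3] 11111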